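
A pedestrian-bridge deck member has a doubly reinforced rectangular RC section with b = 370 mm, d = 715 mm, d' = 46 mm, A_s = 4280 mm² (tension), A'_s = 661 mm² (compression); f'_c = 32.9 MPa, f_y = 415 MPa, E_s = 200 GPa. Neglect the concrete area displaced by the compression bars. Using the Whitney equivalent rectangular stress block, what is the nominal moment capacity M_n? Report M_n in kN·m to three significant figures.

Assume both tension and compression steel yield.
Net tension couple steel: A_s − A'_s = 3619 mm².
a = (A_s − A'_s) f_y / (0.85 f'_c b) = 1501885/(0.85 × 32.9 × 370) = 145.15 mm.
c = a/β₁ = 145.15/0.815 = 178.10 mm; ε'_s = 0.003(c − d')/c = 0.0022 ≥ f_y/E_s = 0.0021, so compression steel does yield.
M_n = (A_s − A'_s) f_y (d − a/2) + A'_s f_y (d − d') = [1501885 × (715 − 72.575) + 274315 × (715 − 46)] × 10⁻⁶ = 964.85 + 183.52 = 1148.37 kN·m.

M_n ≈ 1150 kN·m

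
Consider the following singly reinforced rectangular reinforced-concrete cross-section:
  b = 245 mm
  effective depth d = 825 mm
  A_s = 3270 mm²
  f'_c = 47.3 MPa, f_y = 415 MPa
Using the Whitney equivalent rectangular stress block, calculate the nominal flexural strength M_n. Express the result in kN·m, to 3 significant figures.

M_n ≈ 1030 kN·m

T = A_s f_y = 3270 × 415 = 1357050 N = 1357.05 kN.
From C = T: a = T/(0.85 f'_c b) = 1357050/(0.85 × 47.3 × 245) = 137.77 mm.
M_n = T(d − a/2) = 1357.05 kN × (825 − 68.885) mm = 1026.09 kN·m.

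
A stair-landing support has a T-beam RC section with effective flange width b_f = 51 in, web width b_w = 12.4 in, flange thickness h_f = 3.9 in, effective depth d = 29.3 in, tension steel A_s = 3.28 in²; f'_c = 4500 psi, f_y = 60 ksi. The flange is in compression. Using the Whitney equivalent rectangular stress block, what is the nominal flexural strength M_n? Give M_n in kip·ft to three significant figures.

Tension: T = A_s f_y = 3.28 × 60 = 196.8 kips.
Try a within the flange: a = T/(0.85 f'_c b_f) = 196.8/(0.85 × 4.5 × 51) = 1.009 in.
Since a = 1.009 ≤ h_f = 3.9 in, the stress block lies entirely in the flange; analyse as a rectangular beam of width b_f.
M_n = T(d − a/2) = 196.8 × (29.3 − 0.5045) = 5667.0 kip·in.
M_n = 5667.0/12 = 472.25 kip·ft.

M_n ≈ 472 kip·ft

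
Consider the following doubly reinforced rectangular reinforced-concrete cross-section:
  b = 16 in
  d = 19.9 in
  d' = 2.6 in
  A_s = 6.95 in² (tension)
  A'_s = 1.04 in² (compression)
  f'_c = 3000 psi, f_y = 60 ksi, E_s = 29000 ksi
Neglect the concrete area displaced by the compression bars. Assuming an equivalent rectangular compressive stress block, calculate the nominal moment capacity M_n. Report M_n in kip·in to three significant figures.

Assume both steels yield.
a = (A_s − A'_s) f_y/(0.85 f'_c b) = (6.95 − 1.04) × 60/(0.85 × 3 × 16) = 8.691 in.
c = a/β₁ = 8.691/0.85 = 10.225 in; ε'_s = 0.003(c − d')/c = 0.0022 ≥ ε_y = 0.0021, so the compression steel yields.
M_n = (A_s − A'_s) f_y (d − a/2) + A'_s f_y (d − d') = 354.6 × (19.9 − 4.3455) + 62.4 × (19.9 − 2.6) = 5515.6 + 1079.5 = 6595.1 kip·in.

M_n ≈ 6600 kip·in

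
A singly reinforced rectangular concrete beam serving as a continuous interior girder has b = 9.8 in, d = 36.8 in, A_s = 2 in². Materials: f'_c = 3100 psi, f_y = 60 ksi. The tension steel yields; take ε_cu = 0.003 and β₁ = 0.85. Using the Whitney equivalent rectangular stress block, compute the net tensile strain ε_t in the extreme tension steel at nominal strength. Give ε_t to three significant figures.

ε_t ≈ 0.0172

a = A_s f_y/(0.85 f'_c b) = 4.647 in.
β₁ = 0.85, so c = a/β₁ = 4.647/0.85 = 5.467 in.
From the linear strain diagram with ε_cu = 0.003: ε_t = 0.003 (d − c)/c = 0.003 × (36.8 − 5.467)/5.467 = 0.0172.
Since ε_t ≥ 0.005, the section is tension-controlled.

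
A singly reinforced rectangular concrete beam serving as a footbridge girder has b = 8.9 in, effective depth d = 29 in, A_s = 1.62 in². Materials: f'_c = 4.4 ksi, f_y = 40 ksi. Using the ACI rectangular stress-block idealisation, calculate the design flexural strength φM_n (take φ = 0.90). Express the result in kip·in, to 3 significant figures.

φM_n ≈ 1630 kip·in

T = A_s f_y = 1.62 × 40 = 64.8 kips.
a = T/(0.85 f'_c b) = 64.8/(0.85 × 4.4 × 8.9) = 1.947 in.
M_n = T(d − a/2) = 64.8 × (29 − 0.9735) = 1816.1 kip·in.
φM_n = 0.90 × 1816.1 = 1634.5 kip·in.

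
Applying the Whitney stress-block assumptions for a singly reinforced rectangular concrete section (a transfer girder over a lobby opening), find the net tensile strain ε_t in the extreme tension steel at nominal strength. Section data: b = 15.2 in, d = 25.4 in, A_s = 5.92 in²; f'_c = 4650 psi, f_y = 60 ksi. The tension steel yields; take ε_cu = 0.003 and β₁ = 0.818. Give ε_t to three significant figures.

a = A_s f_y/(0.85 f'_c b) = 5.912 in.
β₁ = 0.818, so c = a/β₁ = 5.912/0.818 = 7.227 in.
From the linear strain diagram with ε_cu = 0.003: ε_t = 0.003 (d − c)/c = 0.003 × (25.4 − 7.227)/7.227 = 0.00754.
Since ε_t ≥ 0.005, the section is tension-controlled.

ε_t ≈ 0.00754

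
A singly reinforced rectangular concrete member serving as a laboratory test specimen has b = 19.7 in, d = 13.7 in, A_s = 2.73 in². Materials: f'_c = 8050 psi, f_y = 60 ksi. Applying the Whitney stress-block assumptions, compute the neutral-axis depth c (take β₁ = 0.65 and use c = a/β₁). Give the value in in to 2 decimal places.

c ≈ 1.87 in

T = A_s f_y = 2.73 × 60 = 163.8 kips.
a = T/(0.85 f'_c b) = 163.8/(0.85 × 8.05 × 19.7) = 1.2152 in.
With β₁ = 0.65, c = a/β₁ = 1.2152/0.65 = 1.87 in.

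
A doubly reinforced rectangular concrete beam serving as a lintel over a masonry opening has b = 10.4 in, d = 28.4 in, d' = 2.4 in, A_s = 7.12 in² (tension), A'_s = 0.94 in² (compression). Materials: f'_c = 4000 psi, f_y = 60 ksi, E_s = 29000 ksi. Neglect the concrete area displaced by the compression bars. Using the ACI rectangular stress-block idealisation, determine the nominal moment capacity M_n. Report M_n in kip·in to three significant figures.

Assume both steels yield.
a = (A_s − A'_s) f_y/(0.85 f'_c b) = (7.12 − 0.94) × 60/(0.85 × 4 × 10.4) = 10.486 in.
c = a/β₁ = 10.486/0.85 = 12.336 in; ε'_s = 0.003(c − d')/c = 0.0024 ≥ ε_y = 0.0021, so the compression steel yields.
M_n = (A_s − A'_s) f_y (d − a/2) + A'_s f_y (d − d') = 370.8 × (28.4 − 5.243) + 56.4 × (28.4 − 2.4) = 8586.6 + 1466.4 = 10053.0 kip·in.

M_n ≈ 10100 kip·in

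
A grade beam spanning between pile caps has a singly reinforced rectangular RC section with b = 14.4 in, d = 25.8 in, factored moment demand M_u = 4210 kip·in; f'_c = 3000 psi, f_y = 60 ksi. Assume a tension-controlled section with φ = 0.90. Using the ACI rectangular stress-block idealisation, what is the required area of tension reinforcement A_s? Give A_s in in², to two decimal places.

A_s ≈ 3.38 in²

M_n = M_u/φ = 4210/0.90 = 4677.78 kip·in.
From M_n = 0.85 f'_c a b (d − a/2):
a = d − √(d² − 2M_n/(0.85 f'_c b)) = 25.8 − √(25.8² − 2 × 4677.78/(0.85 × 3 × 14.4)) = 5.530 in.
A_s = 0.85 f'_c a b / f_y = 0.85 × 3 × 5.530 × 14.4 / 60 = 3.384 in².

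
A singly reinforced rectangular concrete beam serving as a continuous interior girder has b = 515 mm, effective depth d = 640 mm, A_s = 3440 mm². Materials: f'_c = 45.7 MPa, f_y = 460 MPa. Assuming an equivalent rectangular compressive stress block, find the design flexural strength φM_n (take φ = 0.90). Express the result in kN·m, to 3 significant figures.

T = A_s f_y = 3440 × 460 = 1582400 N = 1582.4 kN.
From C = T: a = T/(0.85 f'_c b) = 1582400/(0.85 × 45.7 × 515) = 79.10 mm.
M_n = T(d − a/2) = 1582.4 kN × (640 − 39.55) mm = 950.15 kN·m.
φM_n = 0.90 × 950.15 = 855.14 kN·m.

φM_n ≈ 855 kN·m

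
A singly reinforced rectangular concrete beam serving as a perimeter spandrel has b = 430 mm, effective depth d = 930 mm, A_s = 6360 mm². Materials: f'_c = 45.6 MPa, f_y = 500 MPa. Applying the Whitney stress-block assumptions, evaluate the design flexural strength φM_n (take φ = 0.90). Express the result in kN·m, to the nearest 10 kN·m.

φM_n ≈ 2390 kN·m

T = A_s f_y = 6360 × 500 = 3180000 N = 3180 kN.
From C = T: a = T/(0.85 f'_c b) = 3180000/(0.85 × 45.6 × 430) = 190.80 mm.
M_n = T(d − a/2) = 3180 kN × (930 − 95.4) mm = 2654.03 kN·m.
φM_n = 0.90 × 2654.03 = 2388.63 kN·m.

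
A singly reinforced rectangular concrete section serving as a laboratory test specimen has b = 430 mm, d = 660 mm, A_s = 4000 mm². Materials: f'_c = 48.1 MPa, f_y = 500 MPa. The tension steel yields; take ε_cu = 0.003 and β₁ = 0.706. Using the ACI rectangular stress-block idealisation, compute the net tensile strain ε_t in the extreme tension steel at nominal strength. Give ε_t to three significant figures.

ε_t ≈ 0.00929

a = A_s f_y/(0.85 f'_c b) = 113.76 mm.
β₁ = 0.706, so c = a/β₁ = 113.76/0.706 = 161.13 mm.
From the linear strain diagram with ε_cu = 0.003: ε_t = 0.003 (d − c)/c = 0.003 × (660 − 161.13)/161.13 = 0.00929.
Since ε_t ≥ 0.005, the section is tension-controlled.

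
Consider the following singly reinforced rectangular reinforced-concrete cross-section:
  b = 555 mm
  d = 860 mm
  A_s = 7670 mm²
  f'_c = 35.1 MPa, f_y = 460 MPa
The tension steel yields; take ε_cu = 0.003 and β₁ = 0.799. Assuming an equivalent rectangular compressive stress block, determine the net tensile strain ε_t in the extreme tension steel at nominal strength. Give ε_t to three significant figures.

ε_t ≈ 0.00667

a = A_s f_y/(0.85 f'_c b) = 213.08 mm.
β₁ = 0.799, so c = a/β₁ = 213.08/0.799 = 266.68 mm.
From the linear strain diagram with ε_cu = 0.003: ε_t = 0.003 (d − c)/c = 0.003 × (860 − 266.68)/266.68 = 0.00667.
Since ε_t ≥ 0.005, the section is tension-controlled.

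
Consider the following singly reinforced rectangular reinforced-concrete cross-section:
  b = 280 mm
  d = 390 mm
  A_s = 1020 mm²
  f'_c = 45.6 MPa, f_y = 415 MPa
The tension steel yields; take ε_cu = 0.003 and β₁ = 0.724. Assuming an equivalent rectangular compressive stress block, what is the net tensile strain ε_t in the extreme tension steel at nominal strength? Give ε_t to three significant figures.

ε_t ≈ 0.0187

a = A_s f_y/(0.85 f'_c b) = 39.00 mm.
β₁ = 0.724, so c = a/β₁ = 39.00/0.724 = 53.87 mm.
From the linear strain diagram with ε_cu = 0.003: ε_t = 0.003 (d − c)/c = 0.003 × (390 − 53.87)/53.87 = 0.0187.
Since ε_t ≥ 0.005, the section is tension-controlled.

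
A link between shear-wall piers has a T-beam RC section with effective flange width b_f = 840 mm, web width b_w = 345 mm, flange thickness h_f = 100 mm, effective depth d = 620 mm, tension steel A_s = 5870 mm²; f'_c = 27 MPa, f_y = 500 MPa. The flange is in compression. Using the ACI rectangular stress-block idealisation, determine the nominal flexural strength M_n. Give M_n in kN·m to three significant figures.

Tension: T = A_s f_y = 5870 × 500 = 2935000 N.
Try a within the flange: a = T/(0.85 f'_c b_f) = 2935000/(0.85 × 27 × 840) = 152.25 mm.
a = 152.25 > h_f = 100 mm: the block extends into the web. Split into flange-overhang and web parts.
C_f = 0.85 f'_c (b_f − b_w) h_f = 0.85 × 27 × (840 − 345) × 100 = 1136025 N.
Remaining web compression depth: a_w = (T − C_f)/(0.85 f'_c b_w) = (2935000 − 1136025)/(0.85 × 27 × 345) = 227.21 mm.
M_n = C_f(d − h_f/2) + (T − C_f)(d − a_w/2) = 1136025 × (620 − 50) + 1798975 × (620 − 113.605) = 647.53 + 910.99 = 1558.52 × 10⁶ N·mm.
M_n = 1558.52 kN·m.

M_n ≈ 1560 kN·m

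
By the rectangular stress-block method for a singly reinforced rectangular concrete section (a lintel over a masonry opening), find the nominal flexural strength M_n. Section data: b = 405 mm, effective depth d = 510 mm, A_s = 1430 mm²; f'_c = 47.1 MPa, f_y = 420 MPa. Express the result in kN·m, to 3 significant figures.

M_n ≈ 295 kN·m

T = A_s f_y = 1430 × 420 = 600600 N = 600.6 kN.
From C = T: a = T/(0.85 f'_c b) = 600600/(0.85 × 47.1 × 405) = 37.04 mm.
M_n = T(d − a/2) = 600.6 kN × (510 − 18.52) mm = 295.18 kN·m.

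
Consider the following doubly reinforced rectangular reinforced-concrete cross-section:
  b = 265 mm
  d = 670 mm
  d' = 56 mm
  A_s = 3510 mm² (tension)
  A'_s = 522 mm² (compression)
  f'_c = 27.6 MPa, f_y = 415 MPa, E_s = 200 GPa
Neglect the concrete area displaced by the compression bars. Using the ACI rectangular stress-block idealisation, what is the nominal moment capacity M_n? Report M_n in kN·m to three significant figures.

Assume both tension and compression steel yield.
Net tension couple steel: A_s − A'_s = 2988 mm².
a = (A_s − A'_s) f_y / (0.85 f'_c b) = 1240020/(0.85 × 27.6 × 265) = 199.46 mm.
c = a/β₁ = 199.46/0.85 = 234.66 mm; ε'_s = 0.003(c − d')/c = 0.0023 ≥ f_y/E_s = 0.0021, so compression steel does yield.
M_n = (A_s − A'_s) f_y (d − a/2) + A'_s f_y (d − d') = [1240020 × (670 − 99.73) + 216630 × (670 − 56)] × 10⁻⁶ = 707.15 + 133.01 = 840.16 kN·m.

M_n ≈ 840 kN·m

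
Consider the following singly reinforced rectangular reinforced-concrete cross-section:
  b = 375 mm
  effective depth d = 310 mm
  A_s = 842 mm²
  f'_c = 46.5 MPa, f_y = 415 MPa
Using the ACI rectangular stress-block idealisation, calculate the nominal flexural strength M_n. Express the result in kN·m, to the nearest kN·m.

M_n ≈ 104 kN·m

T = A_s f_y = 842 × 415 = 349430 N = 349.43 kN.
From C = T: a = T/(0.85 f'_c b) = 349430/(0.85 × 46.5 × 375) = 23.58 mm.
M_n = T(d − a/2) = 349.43 kN × (310 − 11.79) mm = 104.20 kN·m.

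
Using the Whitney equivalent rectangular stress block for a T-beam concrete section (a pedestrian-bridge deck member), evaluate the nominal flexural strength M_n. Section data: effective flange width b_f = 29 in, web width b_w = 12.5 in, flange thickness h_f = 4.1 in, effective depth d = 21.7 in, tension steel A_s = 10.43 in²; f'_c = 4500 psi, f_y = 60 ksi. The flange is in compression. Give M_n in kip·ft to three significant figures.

Tension: T = A_s f_y = 10.43 × 60 = 625.8 kips.
Try a within the flange: a = T/(0.85 f'_c b_f) = 625.8/(0.85 × 4.5 × 29) = 5.642 in.
a = 5.642 > h_f = 4.1 in: the block extends into the web. Split into flange-overhang and web parts.
C_f = 0.85 f'_c (b_f − b_w) h_f = 0.85 × 4.5 × (29 − 12.5) × 4.1 = 258.8 kips.
Remaining web compression depth: a_w = (T − C_f)/(0.85 f'_c b_w) = (625.8 − 258.8)/(0.85 × 4.5 × 12.5) = 7.676 in.
M_n = C_f(d − h_f/2) + (T − C_f)(d − a_w/2) = 258.8 × (21.7 − 2.05) + 367 × (21.7 − 3.838) = 5085.4 + 6555.4 = 11640.8 kip·in.
M_n = 11640.8/12 = 970.07 kip·ft.

M_n ≈ 970 kip·ft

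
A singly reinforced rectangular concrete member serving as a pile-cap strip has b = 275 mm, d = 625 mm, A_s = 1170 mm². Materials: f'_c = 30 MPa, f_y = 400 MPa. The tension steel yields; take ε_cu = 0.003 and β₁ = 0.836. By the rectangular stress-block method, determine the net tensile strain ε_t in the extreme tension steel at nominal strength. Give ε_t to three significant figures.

a = A_s f_y/(0.85 f'_c b) = 66.74 mm.
β₁ = 0.836, so c = a/β₁ = 66.74/0.836 = 79.83 mm.
From the linear strain diagram with ε_cu = 0.003: ε_t = 0.003 (d − c)/c = 0.003 × (625 − 79.83)/79.83 = 0.0205.
Since ε_t ≥ 0.005, the section is tension-controlled.

ε_t ≈ 0.0205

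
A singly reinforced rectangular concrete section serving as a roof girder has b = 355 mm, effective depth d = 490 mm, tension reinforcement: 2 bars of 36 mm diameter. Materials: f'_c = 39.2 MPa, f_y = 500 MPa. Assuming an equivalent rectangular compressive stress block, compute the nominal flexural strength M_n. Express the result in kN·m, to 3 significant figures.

A_s = 2 × 1018 = 2036 mm².
T = A_s f_y = 2036 × 500 = 1018000 N = 1018 kN.
From C = T: a = T/(0.85 f'_c b) = 1018000/(0.85 × 39.2 × 355) = 86.06 mm.
M_n = T(d − a/2) = 1018 kN × (490 − 43.03) mm = 455.02 kN·m.

M_n ≈ 455 kN·m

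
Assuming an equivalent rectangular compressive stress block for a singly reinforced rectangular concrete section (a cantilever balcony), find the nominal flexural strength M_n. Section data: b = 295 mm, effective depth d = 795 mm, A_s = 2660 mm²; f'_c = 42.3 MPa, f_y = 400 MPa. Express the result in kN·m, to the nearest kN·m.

T = A_s f_y = 2660 × 400 = 1064000 N = 1064 kN.
From C = T: a = T/(0.85 f'_c b) = 1064000/(0.85 × 42.3 × 295) = 100.31 mm.
M_n = T(d − a/2) = 1064 kN × (795 − 50.155) mm = 792.52 kN·m.

M_n ≈ 793 kN·m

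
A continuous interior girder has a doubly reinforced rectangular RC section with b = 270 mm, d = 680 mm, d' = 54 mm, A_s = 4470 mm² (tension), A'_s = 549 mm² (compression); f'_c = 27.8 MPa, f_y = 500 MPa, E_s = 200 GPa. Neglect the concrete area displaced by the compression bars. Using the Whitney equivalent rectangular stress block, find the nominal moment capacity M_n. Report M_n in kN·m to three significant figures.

M_n ≈ 1200 kN·m

Assume both tension and compression steel yield.
Net tension couple steel: A_s − A'_s = 3921 mm².
a = (A_s − A'_s) f_y / (0.85 f'_c b) = 1960500/(0.85 × 27.8 × 270) = 307.28 mm.
c = a/β₁ = 307.28/0.85 = 361.51 mm; ε'_s = 0.003(c − d')/c = 0.0026 ≥ f_y/E_s = 0.0025, so compression steel does yield.
M_n = (A_s − A'_s) f_y (d − a/2) + A'_s f_y (d − d') = [1960500 × (680 − 153.64) + 274500 × (680 − 54)] × 10⁻⁶ = 1031.93 + 171.84 = 1203.77 kN·m.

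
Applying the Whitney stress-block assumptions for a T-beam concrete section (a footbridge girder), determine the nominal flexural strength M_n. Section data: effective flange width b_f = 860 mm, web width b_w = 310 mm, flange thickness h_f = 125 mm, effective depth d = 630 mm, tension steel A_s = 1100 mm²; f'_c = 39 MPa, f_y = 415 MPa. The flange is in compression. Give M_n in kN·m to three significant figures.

M_n ≈ 284 kN·m

Tension: T = A_s f_y = 1100 × 415 = 456500 N.
Try a within the flange: a = T/(0.85 f'_c b_f) = 456500/(0.85 × 39 × 860) = 16.01 mm.
Since a = 16.01 ≤ h_f = 125 mm, the stress block lies entirely in the flange; analyse as a rectangular beam of width b_f.
M_n = T(d − a/2) = 456500 × (630 − 8.005) = 283.94 × 10⁶ N·mm.
M_n = 283.94 kN·m.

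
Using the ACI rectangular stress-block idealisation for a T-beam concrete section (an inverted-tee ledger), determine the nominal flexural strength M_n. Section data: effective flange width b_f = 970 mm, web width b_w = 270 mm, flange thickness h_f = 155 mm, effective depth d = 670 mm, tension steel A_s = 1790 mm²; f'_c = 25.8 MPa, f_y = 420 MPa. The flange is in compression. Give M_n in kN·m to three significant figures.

Tension: T = A_s f_y = 1790 × 420 = 751800 N.
Try a within the flange: a = T/(0.85 f'_c b_f) = 751800/(0.85 × 25.8 × 970) = 35.34 mm.
Since a = 35.34 ≤ h_f = 155 mm, the stress block lies entirely in the flange; analyse as a rectangular beam of width b_f.
M_n = T(d − a/2) = 751800 × (670 − 17.67) = 490.42 × 10⁶ N·mm.
M_n = 490.42 kN·m.

M_n ≈ 490 kN·m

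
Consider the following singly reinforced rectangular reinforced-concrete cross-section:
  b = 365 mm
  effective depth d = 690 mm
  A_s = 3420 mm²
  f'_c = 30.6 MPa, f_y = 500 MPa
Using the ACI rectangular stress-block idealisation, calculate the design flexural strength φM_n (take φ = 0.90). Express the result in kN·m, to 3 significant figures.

T = A_s f_y = 3420 × 500 = 1710000 N = 1710 kN.
From C = T: a = T/(0.85 f'_c b) = 1710000/(0.85 × 30.6 × 365) = 180.12 mm.
M_n = T(d − a/2) = 1710 kN × (690 − 90.06) mm = 1025.90 kN·m.
φM_n = 0.90 × 1025.90 = 923.31 kN·m.

φM_n ≈ 923 kN·m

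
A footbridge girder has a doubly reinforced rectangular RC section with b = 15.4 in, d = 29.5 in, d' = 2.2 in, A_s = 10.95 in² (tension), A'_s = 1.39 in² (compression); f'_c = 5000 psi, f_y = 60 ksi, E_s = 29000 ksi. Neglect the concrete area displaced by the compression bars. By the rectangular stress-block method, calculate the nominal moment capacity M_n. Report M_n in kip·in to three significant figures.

M_n ≈ 16700 kip·in

Assume both steels yield.
a = (A_s − A'_s) f_y/(0.85 f'_c b) = (10.95 − 1.39) × 60/(0.85 × 5 × 15.4) = 8.764 in.
c = a/β₁ = 8.764/0.8 = 10.955 in; ε'_s = 0.003(c − d')/c = 0.0024 ≥ ε_y = 0.0021, so the compression steel yields.
M_n = (A_s − A'_s) f_y (d − a/2) + A'_s f_y (d − d') = 573.6 × (29.5 − 4.382) + 83.4 × (29.5 − 2.2) = 14407.7 + 2276.8 = 16684.5 kip·in.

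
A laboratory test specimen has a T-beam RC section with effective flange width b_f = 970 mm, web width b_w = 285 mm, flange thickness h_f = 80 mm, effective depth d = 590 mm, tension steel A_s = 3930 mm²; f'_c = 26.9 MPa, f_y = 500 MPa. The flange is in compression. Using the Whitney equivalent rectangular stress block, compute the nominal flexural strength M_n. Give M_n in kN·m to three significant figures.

M_n ≈ 1070 kN·m

Tension: T = A_s f_y = 3930 × 500 = 1965000 N.
Try a within the flange: a = T/(0.85 f'_c b_f) = 1965000/(0.85 × 26.9 × 970) = 88.60 mm.
a = 88.60 > h_f = 80 mm: the block extends into the web. Split into flange-overhang and web parts.
C_f = 0.85 f'_c (b_f − b_w) h_f = 0.85 × 26.9 × (970 − 285) × 80 = 1253002 N.
Remaining web compression depth: a_w = (T − C_f)/(0.85 f'_c b_w) = (1965000 − 1253002)/(0.85 × 26.9 × 285) = 109.26 mm.
M_n = C_f(d − h_f/2) + (T − C_f)(d − a_w/2) = 1253002 × (590 − 40) + 711998 × (590 − 54.63) = 689.15 + 381.18 = 1070.33 × 10⁶ N·mm.
M_n = 1070.33 kN·m.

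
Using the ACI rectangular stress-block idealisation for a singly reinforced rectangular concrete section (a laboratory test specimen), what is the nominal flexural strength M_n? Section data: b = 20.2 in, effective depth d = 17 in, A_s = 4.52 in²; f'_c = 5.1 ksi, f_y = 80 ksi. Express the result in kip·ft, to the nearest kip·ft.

M_n ≈ 450 kip·ft

T = A_s f_y = 4.52 × 80 = 361.6 kips.
a = T/(0.85 f'_c b) = 361.6/(0.85 × 5.1 × 20.2) = 4.129 in.
M_n = T(d − a/2) = 361.6 × (17 − 2.0645) = 5400.7 kip·in = 5400.7/12 = 450.06 kip·ft.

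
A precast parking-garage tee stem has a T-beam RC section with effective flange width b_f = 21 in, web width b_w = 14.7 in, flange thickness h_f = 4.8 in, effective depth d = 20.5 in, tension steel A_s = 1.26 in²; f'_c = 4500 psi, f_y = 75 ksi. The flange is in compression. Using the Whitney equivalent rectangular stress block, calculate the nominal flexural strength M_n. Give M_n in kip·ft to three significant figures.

M_n ≈ 157 kip·ft

Tension: T = A_s f_y = 1.26 × 75 = 94.5 kips.
Try a within the flange: a = T/(0.85 f'_c b_f) = 94.5/(0.85 × 4.5 × 21) = 1.176 in.
Since a = 1.176 ≤ h_f = 4.8 in, the stress block lies entirely in the flange; analyse as a rectangular beam of width b_f.
M_n = T(d − a/2) = 94.5 × (20.5 − 0.588) = 1881.7 kip·in.
M_n = 1881.7/12 = 156.81 kip·ft.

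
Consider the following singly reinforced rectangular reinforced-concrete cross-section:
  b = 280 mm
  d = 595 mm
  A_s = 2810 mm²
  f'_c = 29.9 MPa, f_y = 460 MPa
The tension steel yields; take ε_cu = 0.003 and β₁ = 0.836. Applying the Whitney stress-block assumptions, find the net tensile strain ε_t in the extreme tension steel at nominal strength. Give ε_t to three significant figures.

ε_t ≈ 0.00522

a = A_s f_y/(0.85 f'_c b) = 181.64 mm.
β₁ = 0.836, so c = a/β₁ = 181.64/0.836 = 217.27 mm.
From the linear strain diagram with ε_cu = 0.003: ε_t = 0.003 (d − c)/c = 0.003 × (595 − 217.27)/217.27 = 0.00522.
Since ε_t ≥ 0.005, the section is tension-controlled.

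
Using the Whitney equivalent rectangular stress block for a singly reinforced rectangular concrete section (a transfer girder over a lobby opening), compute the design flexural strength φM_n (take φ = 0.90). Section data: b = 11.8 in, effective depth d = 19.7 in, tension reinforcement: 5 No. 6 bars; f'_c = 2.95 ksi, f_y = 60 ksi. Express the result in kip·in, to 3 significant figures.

φM_n ≈ 2080 kip·in

A_s = 5 × 0.44 = 2.2 in².
T = A_s f_y = 2.2 × 60 = 132 kips.
a = T/(0.85 f'_c b) = 132/(0.85 × 2.95 × 11.8) = 4.461 in.
M_n = T(d − a/2) = 132 × (19.7 − 2.2305) = 2306.0 kip·in.
φM_n = 0.90 × 2306.0 = 2075.4 kip·in.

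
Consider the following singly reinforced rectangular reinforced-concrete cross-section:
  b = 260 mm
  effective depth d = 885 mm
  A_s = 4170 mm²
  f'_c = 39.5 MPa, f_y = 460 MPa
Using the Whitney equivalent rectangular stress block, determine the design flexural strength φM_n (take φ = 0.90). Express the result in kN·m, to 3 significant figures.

T = A_s f_y = 4170 × 460 = 1918200 N = 1918.2 kN.
From C = T: a = T/(0.85 f'_c b) = 1918200/(0.85 × 39.5 × 260) = 219.74 mm.
M_n = T(d − a/2) = 1918.2 kN × (885 − 109.87) mm = 1486.85 kN·m.
φM_n = 0.90 × 1486.85 = 1338.17 kN·m.

φM_n ≈ 1340 kN·m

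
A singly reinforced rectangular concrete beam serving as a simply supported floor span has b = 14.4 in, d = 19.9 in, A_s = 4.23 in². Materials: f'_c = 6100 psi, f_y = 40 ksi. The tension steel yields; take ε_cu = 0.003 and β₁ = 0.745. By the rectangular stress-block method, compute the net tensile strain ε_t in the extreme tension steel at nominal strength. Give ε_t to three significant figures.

a = A_s f_y/(0.85 f'_c b) = 2.266 in.
β₁ = 0.745, so c = a/β₁ = 2.266/0.745 = 3.042 in.
From the linear strain diagram with ε_cu = 0.003: ε_t = 0.003 (d − c)/c = 0.003 × (19.9 − 3.042)/3.042 = 0.0166.
Since ε_t ≥ 0.005, the section is tension-controlled.

ε_t ≈ 0.0166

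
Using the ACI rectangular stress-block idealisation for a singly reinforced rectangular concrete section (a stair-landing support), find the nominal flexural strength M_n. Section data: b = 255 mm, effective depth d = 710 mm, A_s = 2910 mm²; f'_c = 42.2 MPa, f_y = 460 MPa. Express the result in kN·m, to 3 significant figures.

M_n ≈ 852 kN·m

T = A_s f_y = 2910 × 460 = 1338600 N = 1338.6 kN.
From C = T: a = T/(0.85 f'_c b) = 1338600/(0.85 × 42.2 × 255) = 146.35 mm.
M_n = T(d − a/2) = 1338.6 kN × (710 − 73.175) mm = 852.45 kN·m.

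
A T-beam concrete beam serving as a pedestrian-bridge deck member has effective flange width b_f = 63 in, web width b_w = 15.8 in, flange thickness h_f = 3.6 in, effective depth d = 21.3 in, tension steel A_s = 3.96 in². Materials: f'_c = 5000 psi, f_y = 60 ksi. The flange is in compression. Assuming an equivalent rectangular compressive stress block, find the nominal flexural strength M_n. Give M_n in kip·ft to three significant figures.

Tension: T = A_s f_y = 3.96 × 60 = 237.6 kips.
Try a within the flange: a = T/(0.85 f'_c b_f) = 237.6/(0.85 × 5 × 63) = 0.887 in.
Since a = 0.887 ≤ h_f = 3.6 in, the stress block lies entirely in the flange; analyse as a rectangular beam of width b_f.
M_n = T(d − a/2) = 237.6 × (21.3 − 0.4435) = 4955.5 kip·in.
M_n = 4955.5/12 = 412.96 kip·ft.

M_n ≈ 413 kip·ft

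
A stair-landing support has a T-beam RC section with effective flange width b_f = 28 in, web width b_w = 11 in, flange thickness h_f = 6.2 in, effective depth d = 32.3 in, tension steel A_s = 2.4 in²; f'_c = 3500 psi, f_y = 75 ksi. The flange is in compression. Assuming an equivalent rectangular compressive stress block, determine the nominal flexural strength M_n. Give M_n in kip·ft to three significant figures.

M_n ≈ 468 kip·ft

Tension: T = A_s f_y = 2.4 × 75 = 180 kips.
Try a within the flange: a = T/(0.85 f'_c b_f) = 180/(0.85 × 3.5 × 28) = 2.161 in.
Since a = 2.161 ≤ h_f = 6.2 in, the stress block lies entirely in the flange; analyse as a rectangular beam of width b_f.
M_n = T(d − a/2) = 180 × (32.3 − 1.0805) = 5619.5 kip·in.
M_n = 5619.5/12 = 468.29 kip·ft.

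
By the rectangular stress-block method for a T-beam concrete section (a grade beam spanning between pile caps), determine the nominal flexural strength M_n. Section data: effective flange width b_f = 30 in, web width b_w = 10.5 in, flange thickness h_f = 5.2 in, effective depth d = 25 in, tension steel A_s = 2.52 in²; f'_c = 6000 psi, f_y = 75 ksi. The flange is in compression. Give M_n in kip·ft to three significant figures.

M_n ≈ 384 kip·ft

Tension: T = A_s f_y = 2.52 × 75 = 189 kips.
Try a within the flange: a = T/(0.85 f'_c b_f) = 189/(0.85 × 6 × 30) = 1.235 in.
Since a = 1.235 ≤ h_f = 5.2 in, the stress block lies entirely in the flange; analyse as a rectangular beam of width b_f.
M_n = T(d − a/2) = 189 × (25 − 0.6175) = 4608.3 kip·in.
M_n = 4608.3/12 = 384.03 kip·ft.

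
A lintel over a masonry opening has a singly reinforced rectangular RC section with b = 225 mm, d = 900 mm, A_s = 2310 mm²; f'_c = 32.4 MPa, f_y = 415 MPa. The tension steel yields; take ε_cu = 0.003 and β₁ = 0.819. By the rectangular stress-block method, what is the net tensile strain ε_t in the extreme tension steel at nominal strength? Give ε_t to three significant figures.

ε_t ≈ 0.0113

a = A_s f_y/(0.85 f'_c b) = 154.71 mm.
β₁ = 0.819, so c = a/β₁ = 154.71/0.819 = 188.90 mm.
From the linear strain diagram with ε_cu = 0.003: ε_t = 0.003 (d − c)/c = 0.003 × (900 − 188.90)/188.90 = 0.0113.
Since ε_t ≥ 0.005, the section is tension-controlled.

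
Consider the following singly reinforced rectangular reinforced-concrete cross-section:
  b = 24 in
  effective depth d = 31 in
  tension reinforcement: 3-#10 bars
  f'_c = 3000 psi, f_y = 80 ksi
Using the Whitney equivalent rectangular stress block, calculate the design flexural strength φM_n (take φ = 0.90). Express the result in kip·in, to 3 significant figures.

A_s = 3 × 1.27 = 3.81 in².
T = A_s f_y = 3.81 × 80 = 304.8 kips.
a = T/(0.85 f'_c b) = 304.8/(0.85 × 3 × 24) = 4.980 in.
M_n = T(d − a/2) = 304.8 × (31 − 2.49) = 8689.8 kip·in.
φM_n = 0.90 × 8689.8 = 7820.8 kip·in.

φM_n ≈ 7820 kip·in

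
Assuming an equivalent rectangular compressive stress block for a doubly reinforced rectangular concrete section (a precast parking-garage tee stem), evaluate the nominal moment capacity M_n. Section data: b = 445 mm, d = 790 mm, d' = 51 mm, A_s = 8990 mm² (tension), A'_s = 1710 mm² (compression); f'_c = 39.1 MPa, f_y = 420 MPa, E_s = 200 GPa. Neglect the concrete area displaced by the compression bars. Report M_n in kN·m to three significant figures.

Assume both tension and compression steel yield.
Net tension couple steel: A_s − A'_s = 7280 mm².
a = (A_s − A'_s) f_y / (0.85 f'_c b) = 3057600/(0.85 × 39.1 × 445) = 206.74 mm.
c = a/β₁ = 206.74/0.771 = 268.15 mm; ε'_s = 0.003(c − d')/c = 0.0024 ≥ f_y/E_s = 0.0021, so compression steel does yield.
M_n = (A_s − A'_s) f_y (d − a/2) + A'_s f_y (d − d') = [3057600 × (790 − 103.37) + 718200 × (790 − 51)] × 10⁻⁶ = 2099.44 + 530.75 = 2630.19 kN·m.

M_n ≈ 2630 kN·m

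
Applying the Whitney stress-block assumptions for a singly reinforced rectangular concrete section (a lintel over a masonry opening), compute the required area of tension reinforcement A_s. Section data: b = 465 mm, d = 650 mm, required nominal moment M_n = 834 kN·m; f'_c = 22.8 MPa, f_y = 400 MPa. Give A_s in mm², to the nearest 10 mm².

A_s ≈ 3670 mm²

With M_n = 0.85 f'_c a b (d − a/2), solve the quadratic for a:
a = d − √(d² − 2M_n/(0.85 f'_c b)) = 650 − √(650² − 2 × 834×10⁶/(0.85 × 22.8 × 465)) = 162.76 mm.
A_s = 0.85 f'_c a b / f_y = 0.85 × 22.8 × 162.76 × 465 / 400 = 3666.9 mm².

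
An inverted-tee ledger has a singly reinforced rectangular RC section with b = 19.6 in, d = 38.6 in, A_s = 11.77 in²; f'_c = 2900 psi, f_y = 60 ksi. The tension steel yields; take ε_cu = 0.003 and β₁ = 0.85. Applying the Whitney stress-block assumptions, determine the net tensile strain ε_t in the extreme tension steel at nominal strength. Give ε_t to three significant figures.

ε_t ≈ 0.00373

a = A_s f_y/(0.85 f'_c b) = 14.617 in.
β₁ = 0.85, so c = a/β₁ = 14.617/0.85 = 17.196 in.
From the linear strain diagram with ε_cu = 0.003: ε_t = 0.003 (d − c)/c = 0.003 × (38.6 − 17.196)/17.196 = 0.00373.
ε_t < 0.004 — the section is over-reinforced for flexure under ACI limits.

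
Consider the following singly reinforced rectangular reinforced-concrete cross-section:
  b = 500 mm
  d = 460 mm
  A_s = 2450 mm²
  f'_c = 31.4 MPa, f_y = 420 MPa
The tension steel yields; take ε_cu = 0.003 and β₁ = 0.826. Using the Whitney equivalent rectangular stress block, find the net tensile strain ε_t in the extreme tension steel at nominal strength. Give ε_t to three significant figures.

ε_t ≈ 0.0118

a = A_s f_y/(0.85 f'_c b) = 77.11 mm.
β₁ = 0.826, so c = a/β₁ = 77.11/0.826 = 93.35 mm.
From the linear strain diagram with ε_cu = 0.003: ε_t = 0.003 (d − c)/c = 0.003 × (460 − 93.35)/93.35 = 0.0118.
Since ε_t ≥ 0.005, the section is tension-controlled.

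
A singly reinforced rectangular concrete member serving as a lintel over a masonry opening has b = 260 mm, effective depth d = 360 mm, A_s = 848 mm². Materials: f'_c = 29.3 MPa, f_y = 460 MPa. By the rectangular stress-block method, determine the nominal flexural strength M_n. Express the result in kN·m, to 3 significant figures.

T = A_s f_y = 848 × 460 = 390080 N = 390.08 kN.
From C = T: a = T/(0.85 f'_c b) = 390080/(0.85 × 29.3 × 260) = 60.24 mm.
M_n = T(d − a/2) = 390.08 kN × (360 − 30.12) mm = 128.68 kN·m.

M_n ≈ 129 kN·m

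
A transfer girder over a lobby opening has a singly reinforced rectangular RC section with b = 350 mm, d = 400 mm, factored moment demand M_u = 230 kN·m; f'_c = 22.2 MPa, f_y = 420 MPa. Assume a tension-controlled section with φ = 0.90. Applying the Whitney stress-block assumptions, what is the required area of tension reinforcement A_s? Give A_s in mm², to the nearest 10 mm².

A_s ≈ 1770 mm²

M_n = M_u/φ = 230/0.90 = 255.556 kN·m.
With M_n = 0.85 f'_c a b (d − a/2), solve the quadratic for a:
a = d − √(d² − 2M_n/(0.85 f'_c b)) = 400 − √(400² − 2 × 255.556×10⁶/(0.85 × 22.2 × 350)) = 112.58 mm.
A_s = 0.85 f'_c a b / f_y = 0.85 × 22.2 × 112.58 × 350 / 420 = 1770.3 mm².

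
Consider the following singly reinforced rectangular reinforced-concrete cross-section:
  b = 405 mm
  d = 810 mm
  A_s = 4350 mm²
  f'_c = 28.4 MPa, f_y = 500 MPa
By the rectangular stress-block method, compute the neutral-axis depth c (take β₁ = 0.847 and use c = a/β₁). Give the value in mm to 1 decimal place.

T = A_s f_y = 4350 × 500 = 2175000 N = 2175 kN.
Setting C = 0.85 f'_c a b equal to T: a = 2175000/(0.85 × 28.4 × 405) = 222.468 mm.
With β₁ = 0.847, c = a/β₁ = 222.468/0.847 = 262.7 mm.

c ≈ 262.7 mm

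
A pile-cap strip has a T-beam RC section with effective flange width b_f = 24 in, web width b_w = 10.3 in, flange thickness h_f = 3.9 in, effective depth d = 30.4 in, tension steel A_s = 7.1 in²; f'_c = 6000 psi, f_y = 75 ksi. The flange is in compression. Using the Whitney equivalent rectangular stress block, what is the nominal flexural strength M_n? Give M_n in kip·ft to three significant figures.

Tension: T = A_s f_y = 7.1 × 75 = 532.5 kips.
Try a within the flange: a = T/(0.85 f'_c b_f) = 532.5/(0.85 × 6 × 24) = 4.350 in.
a = 4.350 > h_f = 3.9 in: the block extends into the web. Split into flange-overhang and web parts.
C_f = 0.85 f'_c (b_f − b_w) h_f = 0.85 × 6 × (24 − 10.3) × 3.9 = 272.5 kips.
Remaining web compression depth: a_w = (T − C_f)/(0.85 f'_c b_w) = (532.5 − 272.5)/(0.85 × 6 × 10.3) = 4.950 in.
M_n = C_f(d − h_f/2) + (T − C_f)(d − a_w/2) = 272.5 × (30.4 − 1.95) + 260 × (30.4 − 2.475) = 7752.6 + 7260.5 = 15013.1 kip·in.
M_n = 15013.1/12 = 1251.09 kip·ft.

M_n ≈ 1250 kip·ft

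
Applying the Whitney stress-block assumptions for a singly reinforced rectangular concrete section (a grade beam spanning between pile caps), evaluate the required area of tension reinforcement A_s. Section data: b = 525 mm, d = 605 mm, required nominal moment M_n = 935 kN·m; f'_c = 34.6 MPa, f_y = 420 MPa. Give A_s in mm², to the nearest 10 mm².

With M_n = 0.85 f'_c a b (d − a/2), solve the quadratic for a:
a = d − √(d² − 2M_n/(0.85 f'_c b)) = 605 − √(605² − 2 × 935×10⁶/(0.85 × 34.6 × 525)) = 110.11 mm.
A_s = 0.85 f'_c a b / f_y = 0.85 × 34.6 × 110.11 × 525 / 420 = 4047.9 mm².

A_s ≈ 4050 mm²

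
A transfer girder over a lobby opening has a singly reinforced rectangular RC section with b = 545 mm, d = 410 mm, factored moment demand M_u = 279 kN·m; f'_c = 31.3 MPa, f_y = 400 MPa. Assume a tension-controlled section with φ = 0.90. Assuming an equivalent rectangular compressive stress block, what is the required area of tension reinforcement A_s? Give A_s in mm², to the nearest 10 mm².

A_s ≈ 2030 mm²

M_n = M_u/φ = 279/0.90 = 310 kN·m.
With M_n = 0.85 f'_c a b (d − a/2), solve the quadratic for a:
a = d − √(d² − 2M_n/(0.85 f'_c b)) = 410 − √(410² − 2 × 310×10⁶/(0.85 × 31.3 × 545)) = 55.97 mm.
A_s = 0.85 f'_c a b / f_y = 0.85 × 31.3 × 55.97 × 545 / 400 = 2028.9 mm².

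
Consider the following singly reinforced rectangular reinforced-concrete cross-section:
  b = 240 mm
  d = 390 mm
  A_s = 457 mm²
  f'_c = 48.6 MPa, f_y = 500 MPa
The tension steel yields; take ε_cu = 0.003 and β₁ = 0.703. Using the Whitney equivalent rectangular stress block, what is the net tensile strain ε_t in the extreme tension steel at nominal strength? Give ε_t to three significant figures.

a = A_s f_y/(0.85 f'_c b) = 23.05 mm.
β₁ = 0.703, so c = a/β₁ = 23.05/0.703 = 32.79 mm.
From the linear strain diagram with ε_cu = 0.003: ε_t = 0.003 (d − c)/c = 0.003 × (390 − 32.79)/32.79 = 0.0327.
Since ε_t ≥ 0.005, the section is tension-controlled.

ε_t ≈ 0.0327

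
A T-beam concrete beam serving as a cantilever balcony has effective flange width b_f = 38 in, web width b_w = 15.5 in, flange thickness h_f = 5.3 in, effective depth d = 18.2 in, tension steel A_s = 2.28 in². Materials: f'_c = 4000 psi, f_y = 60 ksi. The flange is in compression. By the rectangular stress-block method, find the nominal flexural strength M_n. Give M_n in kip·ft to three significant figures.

Tension: T = A_s f_y = 2.28 × 60 = 136.8 kips.
Try a within the flange: a = T/(0.85 f'_c b_f) = 136.8/(0.85 × 4 × 38) = 1.059 in.
Since a = 1.059 ≤ h_f = 5.3 in, the stress block lies entirely in the flange; analyse as a rectangular beam of width b_f.
M_n = T(d − a/2) = 136.8 × (18.2 − 0.5295) = 2417.3 kip·in.
M_n = 2417.3/12 = 201.44 kip·ft.

M_n ≈ 201 kip·ft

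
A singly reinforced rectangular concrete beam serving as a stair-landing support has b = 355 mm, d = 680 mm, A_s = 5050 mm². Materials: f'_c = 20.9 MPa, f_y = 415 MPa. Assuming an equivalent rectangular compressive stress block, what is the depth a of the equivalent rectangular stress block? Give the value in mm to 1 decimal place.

a ≈ 332.3 mm

T = A_s f_y = 5050 × 415 = 2095750 N = 2095.75 kN.
Setting C = 0.85 f'_c a b equal to T: a = 2095750/(0.85 × 20.9 × 355) = 332.3 mm.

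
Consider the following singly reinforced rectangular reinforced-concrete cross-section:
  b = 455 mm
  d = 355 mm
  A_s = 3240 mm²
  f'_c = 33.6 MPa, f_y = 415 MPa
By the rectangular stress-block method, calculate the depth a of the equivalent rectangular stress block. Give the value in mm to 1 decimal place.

a ≈ 103.5 mm

T = A_s f_y = 3240 × 415 = 1344600 N = 1344.6 kN.
Setting C = 0.85 f'_c a b equal to T: a = 1344600/(0.85 × 33.6 × 455) = 103.5 mm.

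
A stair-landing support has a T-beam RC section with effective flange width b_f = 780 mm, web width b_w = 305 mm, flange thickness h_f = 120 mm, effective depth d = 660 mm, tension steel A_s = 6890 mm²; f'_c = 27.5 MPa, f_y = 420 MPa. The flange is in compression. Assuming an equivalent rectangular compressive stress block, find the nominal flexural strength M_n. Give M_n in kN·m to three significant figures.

Tension: T = A_s f_y = 6890 × 420 = 2893800 N.
Try a within the flange: a = T/(0.85 f'_c b_f) = 2893800/(0.85 × 27.5 × 780) = 158.72 mm.
a = 158.72 > h_f = 120 mm: the block extends into the web. Split into flange-overhang and web parts.
C_f = 0.85 f'_c (b_f − b_w) h_f = 0.85 × 27.5 × (780 − 305) × 120 = 1332375 N.
Remaining web compression depth: a_w = (T − C_f)/(0.85 f'_c b_w) = (2893800 − 1332375)/(0.85 × 27.5 × 305) = 219.01 mm.
M_n = C_f(d − h_f/2) + (T − C_f)(d − a_w/2) = 1332375 × (660 − 60) + 1561425 × (660 − 109.505) = 799.43 + 859.56 = 1658.99 × 10⁶ N·mm.
M_n = 1658.99 kN·m.

M_n ≈ 1660 kN·m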